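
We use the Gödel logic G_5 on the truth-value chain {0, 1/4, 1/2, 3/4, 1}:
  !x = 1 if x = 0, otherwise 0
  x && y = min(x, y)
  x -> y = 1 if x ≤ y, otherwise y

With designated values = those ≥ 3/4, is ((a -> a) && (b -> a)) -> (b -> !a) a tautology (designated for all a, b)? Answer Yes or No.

No

Counterexample: take a = 1/4, b = 1/4.
a -> a = 1/4 -> 1/4 = 1
b -> a = 1/4 -> 1/4 = 1
(a -> a) && (b -> a) = 1 && 1 = 1
!a = !1/4 = 0
b -> !a = 1/4 -> 0 = 0
((a -> a) && (b -> a)) -> (b -> !a) = 1 -> 0 = 0
This gives 0, which is below 3/4.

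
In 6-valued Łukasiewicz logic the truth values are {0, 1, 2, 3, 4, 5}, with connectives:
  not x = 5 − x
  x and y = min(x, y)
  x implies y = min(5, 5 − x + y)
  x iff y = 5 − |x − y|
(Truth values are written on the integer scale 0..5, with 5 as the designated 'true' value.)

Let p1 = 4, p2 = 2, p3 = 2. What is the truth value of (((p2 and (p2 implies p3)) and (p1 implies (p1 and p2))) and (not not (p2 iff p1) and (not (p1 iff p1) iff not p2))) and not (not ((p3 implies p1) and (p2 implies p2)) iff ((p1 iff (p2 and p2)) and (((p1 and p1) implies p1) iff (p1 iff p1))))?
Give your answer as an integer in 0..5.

p2 implies p3 = 2 implies 2 = 5
p2 and (p2 implies p3) = 2 and 5 = 2
p1 and p2 = 4 and 2 = 2
p1 implies (p1 and p2) = 4 implies 2 = 3
(p2 and (p2 implies p3)) and (p1 implies (p1 and p2)) = 2 and 3 = 2
p2 iff p1 = 2 iff 4 = 3
not (p2 iff p1) = not 3 = 2
not not (p2 iff p1) = not 2 = 3
p1 iff p1 = 4 iff 4 = 5
not (p1 iff p1) = not 5 = 0
not p2 = not 2 = 3
not (p1 iff p1) iff not p2 = 0 iff 3 = 2
not not (p2 iff p1) and (not (p1 iff p1) iff not p2) = 3 and 2 = 2
((p2 and (p2 implies p3)) and (p1 implies (p1 and p2))) and (not not (p2 iff p1) and (not (p1 iff p1) iff not p2)) = 2 and 2 = 2
p3 implies p1 = 2 implies 4 = 5
p2 implies p2 = 2 implies 2 = 5
(p3 implies p1) and (p2 implies p2) = 5 and 5 = 5
not ((p3 implies p1) and (p2 implies p2)) = not 5 = 0
p2 and p2 = 2 and 2 = 2
p1 iff (p2 and p2) = 4 iff 2 = 3
p1 and p1 = 4 and 4 = 4
(p1 and p1) implies p1 = 4 implies 4 = 5
p1 iff p1 = 4 iff 4 = 5
((p1 and p1) implies p1) iff (p1 iff p1) = 5 iff 5 = 5
(p1 iff (p2 and p2)) and (((p1 and p1) implies p1) iff (p1 iff p1)) = 3 and 5 = 3
not ((p3 implies p1) and (p2 implies p2)) iff ((p1 iff (p2 and p2)) and (((p1 and p1) implies p1) iff (p1 iff p1))) = 0 iff 3 = 2
not (not ((p3 implies p1) and (p2 implies p2)) iff ((p1 iff (p2 and p2)) and (((p1 and p1) implies p1) iff (p1 iff p1)))) = not 2 = 3
(((p2 and (p2 implies p3)) and (p1 implies (p1 and p2))) and (not not (p2 iff p1) and (not (p1 iff p1) iff not p2))) and not (not ((p3 implies p1) and (p2 implies p2)) iff ((p1 iff (p2 and p2)) and (((p1 and p1) implies p1) iff (p1 iff p1)))) = 2 and 3 = 2

2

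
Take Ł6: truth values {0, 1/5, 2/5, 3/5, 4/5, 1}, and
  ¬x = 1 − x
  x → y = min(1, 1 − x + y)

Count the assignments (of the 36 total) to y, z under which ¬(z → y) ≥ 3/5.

6

value 1: 1 assignment (counts)
value 4/5: 2 assignments (counts)
value 3/5: 3 assignments (counts)
value 2/5: 4 assignments
value 1/5: 5 assignments
value 0: 21 assignments
So 6 of the 36 assignments meet the threshold.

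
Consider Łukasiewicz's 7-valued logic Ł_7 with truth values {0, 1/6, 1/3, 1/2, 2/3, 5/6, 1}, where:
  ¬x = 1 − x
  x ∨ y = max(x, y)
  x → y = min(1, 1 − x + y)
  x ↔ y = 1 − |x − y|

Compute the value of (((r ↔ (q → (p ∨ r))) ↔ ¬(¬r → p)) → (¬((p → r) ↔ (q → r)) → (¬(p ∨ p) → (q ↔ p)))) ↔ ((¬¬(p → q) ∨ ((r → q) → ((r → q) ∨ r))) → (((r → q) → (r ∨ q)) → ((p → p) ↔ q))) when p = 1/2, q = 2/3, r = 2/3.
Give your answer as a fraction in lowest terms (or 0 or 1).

p ∨ r = 1/2 ∨ 2/3 = 2/3
q → (p ∨ r) = 2/3 → 2/3 = 1
r ↔ (q → (p ∨ r)) = 2/3 ↔ 1 = 2/3
¬r = ¬2/3 = 1/3
¬r → p = 1/3 → 1/2 = 1
¬(¬r → p) = ¬1 = 0
(r ↔ (q → (p ∨ r))) ↔ ¬(¬r → p) = 2/3 ↔ 0 = 1/3
p → r = 1/2 → 2/3 = 1
q → r = 2/3 → 2/3 = 1
(p → r) ↔ (q → r) = 1 ↔ 1 = 1
¬((p → r) ↔ (q → r)) = ¬1 = 0
p ∨ p = 1/2 ∨ 1/2 = 1/2
¬(p ∨ p) = ¬1/2 = 1/2
q ↔ p = 2/3 ↔ 1/2 = 5/6
¬(p ∨ p) → (q ↔ p) = 1/2 → 5/6 = 1
¬((p → r) ↔ (q → r)) → (¬(p ∨ p) → (q ↔ p)) = 0 → 1 = 1
((r ↔ (q → (p ∨ r))) ↔ ¬(¬r → p)) → (¬((p → r) ↔ (q → r)) → (¬(p ∨ p) → (q ↔ p))) = 1/3 → 1 = 1
p → q = 1/2 → 2/3 = 1
¬(p → q) = ¬1 = 0
¬¬(p → q) = ¬0 = 1
r → q = 2/3 → 2/3 = 1
r → q = 2/3 → 2/3 = 1
(r → q) ∨ r = 1 ∨ 2/3 = 1
(r → q) → ((r → q) ∨ r) = 1 → 1 = 1
¬¬(p → q) ∨ ((r → q) → ((r → q) ∨ r)) = 1 ∨ 1 = 1
r → q = 2/3 → 2/3 = 1
r ∨ q = 2/3 ∨ 2/3 = 2/3
(r → q) → (r ∨ q) = 1 → 2/3 = 2/3
p → p = 1/2 → 1/2 = 1
(p → p) ↔ q = 1 ↔ 2/3 = 2/3
((r → q) → (r ∨ q)) → ((p → p) ↔ q) = 2/3 → 2/3 = 1
(¬¬(p → q) ∨ ((r → q) → ((r → q) ∨ r))) → (((r → q) → (r ∨ q)) → ((p → p) ↔ q)) = 1 → 1 = 1
(((r ↔ (q → (p ∨ r))) ↔ ¬(¬r → p)) → (¬((p → r) ↔ (q → r)) → (¬(p ∨ p) → (q ↔ p)))) ↔ ((¬¬(p → q) ∨ ((r → q) → ((r → q) ∨ r))) → (((r → q) → (r ∨ q)) → ((p → p) ↔ q))) = 1 ↔ 1 = 1

1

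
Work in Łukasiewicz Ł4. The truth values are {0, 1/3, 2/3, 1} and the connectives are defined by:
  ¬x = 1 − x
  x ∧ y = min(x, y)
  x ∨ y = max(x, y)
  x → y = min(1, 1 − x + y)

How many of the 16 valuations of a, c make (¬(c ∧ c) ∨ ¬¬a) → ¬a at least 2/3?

a = 0, c = 0 ↦ 1  ≥
a = 0, c = 1/3 ↦ 1  ≥
a = 0, c = 2/3 ↦ 1  ≥
a = 0, c = 1 ↦ 1  ≥
a = 1/3, c = 0 ↦ 2/3  ≥
a = 1/3, c = 1/3 ↦ 1  ≥
a = 1/3, c = 2/3 ↦ 1  ≥
a = 1/3, c = 1 ↦ 1  ≥
a = 2/3, c = 0 ↦ 1/3  <
a = 2/3, c = 1/3 ↦ 2/3  ≥
a = 2/3, c = 2/3 ↦ 2/3  ≥
a = 2/3, c = 1 ↦ 2/3  ≥
a = 1, c = 0 ↦ 0  <
a = 1, c = 1/3 ↦ 0  <
a = 1, c = 2/3 ↦ 0  <
a = 1, c = 1 ↦ 0  <
So 11 of the 16 assignments meet the threshold.

11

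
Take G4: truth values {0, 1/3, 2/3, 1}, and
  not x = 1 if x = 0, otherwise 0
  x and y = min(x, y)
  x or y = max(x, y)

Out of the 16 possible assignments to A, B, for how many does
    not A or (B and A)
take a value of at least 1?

5

A = 0, B = 0 ↦ 1  ≥
A = 0, B = 1/3 ↦ 1  ≥
A = 0, B = 2/3 ↦ 1  ≥
A = 0, B = 1 ↦ 1  ≥
A = 1/3, B = 0 ↦ 0  <
A = 1/3, B = 1/3 ↦ 1/3  <
A = 1/3, B = 2/3 ↦ 1/3  <
A = 1/3, B = 1 ↦ 1/3  <
A = 2/3, B = 0 ↦ 0  <
A = 2/3, B = 1/3 ↦ 1/3  <
A = 2/3, B = 2/3 ↦ 2/3  <
A = 2/3, B = 1 ↦ 2/3  <
A = 1, B = 0 ↦ 0  <
A = 1, B = 1/3 ↦ 1/3  <
A = 1, B = 2/3 ↦ 2/3  <
A = 1, B = 1 ↦ 1  ≥
So 5 of the 16 assignments meet the threshold.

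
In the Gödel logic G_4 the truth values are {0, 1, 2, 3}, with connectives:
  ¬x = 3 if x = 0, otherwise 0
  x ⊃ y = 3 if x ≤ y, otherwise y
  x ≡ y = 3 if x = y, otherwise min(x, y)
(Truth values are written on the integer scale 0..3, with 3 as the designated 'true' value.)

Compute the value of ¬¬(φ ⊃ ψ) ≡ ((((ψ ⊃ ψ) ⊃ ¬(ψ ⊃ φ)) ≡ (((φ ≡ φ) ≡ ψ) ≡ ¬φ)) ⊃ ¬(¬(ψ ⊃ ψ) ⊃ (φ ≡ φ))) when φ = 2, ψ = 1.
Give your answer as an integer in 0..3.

φ ⊃ ψ = 2 ⊃ 1 = 1
¬(φ ⊃ ψ) = ¬1 = 0
¬¬(φ ⊃ ψ) = ¬0 = 3
ψ ⊃ ψ = 1 ⊃ 1 = 3
ψ ⊃ φ = 1 ⊃ 2 = 3
¬(ψ ⊃ φ) = ¬3 = 0
(ψ ⊃ ψ) ⊃ ¬(ψ ⊃ φ) = 3 ⊃ 0 = 0
φ ≡ φ = 2 ≡ 2 = 3
(φ ≡ φ) ≡ ψ = 3 ≡ 1 = 1
¬φ = ¬2 = 0
((φ ≡ φ) ≡ ψ) ≡ ¬φ = 1 ≡ 0 = 0
((ψ ⊃ ψ) ⊃ ¬(ψ ⊃ φ)) ≡ (((φ ≡ φ) ≡ ψ) ≡ ¬φ) = 0 ≡ 0 = 3
ψ ⊃ ψ = 1 ⊃ 1 = 3
¬(ψ ⊃ ψ) = ¬3 = 0
φ ≡ φ = 2 ≡ 2 = 3
¬(ψ ⊃ ψ) ⊃ (φ ≡ φ) = 0 ⊃ 3 = 3
¬(¬(ψ ⊃ ψ) ⊃ (φ ≡ φ)) = ¬3 = 0
(((ψ ⊃ ψ) ⊃ ¬(ψ ⊃ φ)) ≡ (((φ ≡ φ) ≡ ψ) ≡ ¬φ)) ⊃ ¬(¬(ψ ⊃ ψ) ⊃ (φ ≡ φ)) = 3 ⊃ 0 = 0
¬¬(φ ⊃ ψ) ≡ ((((ψ ⊃ ψ) ⊃ ¬(ψ ⊃ φ)) ≡ (((φ ≡ φ) ≡ ψ) ≡ ¬φ)) ⊃ ¬(¬(ψ ⊃ ψ) ⊃ (φ ≡ φ))) = 3 ≡ 0 = 0

0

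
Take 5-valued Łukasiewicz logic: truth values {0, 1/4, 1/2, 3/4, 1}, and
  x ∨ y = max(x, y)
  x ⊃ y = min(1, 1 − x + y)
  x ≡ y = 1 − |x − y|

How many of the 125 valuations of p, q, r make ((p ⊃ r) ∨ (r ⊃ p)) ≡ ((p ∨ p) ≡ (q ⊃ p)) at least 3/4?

value 1: 45 assignments (counts)
value 3/4: 35 assignments (counts)
value 1/2: 25 assignments
value 1/4: 15 assignments
value 0: 5 assignments
So 80 of the 125 assignments meet the threshold.

80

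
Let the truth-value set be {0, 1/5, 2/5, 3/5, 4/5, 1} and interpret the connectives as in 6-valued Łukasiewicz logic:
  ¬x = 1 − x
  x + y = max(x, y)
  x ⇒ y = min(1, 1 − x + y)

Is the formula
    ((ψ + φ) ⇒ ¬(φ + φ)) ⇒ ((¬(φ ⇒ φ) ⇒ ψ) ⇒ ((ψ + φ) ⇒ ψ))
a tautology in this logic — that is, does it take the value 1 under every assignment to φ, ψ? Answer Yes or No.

Counterexample: take φ = 1/5, ψ = 0.
ψ + φ = 0 + 1/5 = 1/5
φ + φ = 1/5 + 1/5 = 1/5
¬(φ + φ) = ¬1/5 = 4/5
(ψ + φ) ⇒ ¬(φ + φ) = 1/5 ⇒ 4/5 = 1
φ ⇒ φ = 1/5 ⇒ 1/5 = 1
¬(φ ⇒ φ) = ¬1 = 0
¬(φ ⇒ φ) ⇒ ψ = 0 ⇒ 0 = 1
ψ + φ = 0 + 1/5 = 1/5
(ψ + φ) ⇒ ψ = 1/5 ⇒ 0 = 4/5
(¬(φ ⇒ φ) ⇒ ψ) ⇒ ((ψ + φ) ⇒ ψ) = 1 ⇒ 4/5 = 4/5
((ψ + φ) ⇒ ¬(φ + φ)) ⇒ ((¬(φ ⇒ φ) ⇒ ψ) ⇒ ((ψ + φ) ⇒ ψ)) = 1 ⇒ 4/5 = 4/5
This gives 4/5 ≠ 1.

No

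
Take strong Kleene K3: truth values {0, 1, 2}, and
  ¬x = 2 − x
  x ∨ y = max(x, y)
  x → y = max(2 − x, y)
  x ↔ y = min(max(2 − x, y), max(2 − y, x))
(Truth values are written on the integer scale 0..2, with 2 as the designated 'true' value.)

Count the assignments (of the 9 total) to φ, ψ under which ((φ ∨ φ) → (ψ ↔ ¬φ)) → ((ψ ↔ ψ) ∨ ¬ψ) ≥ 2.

6

φ = 0, ψ = 0 ↦ 2  ≥
φ = 0, ψ = 1 ↦ 1  <
φ = 0, ψ = 2 ↦ 2  ≥
φ = 1, ψ = 0 ↦ 2  ≥
φ = 1, ψ = 1 ↦ 1  <
φ = 1, ψ = 2 ↦ 2  ≥
φ = 2, ψ = 0 ↦ 2  ≥
φ = 2, ψ = 1 ↦ 1  <
φ = 2, ψ = 2 ↦ 2  ≥
So 6 of the 9 assignments meet the threshold.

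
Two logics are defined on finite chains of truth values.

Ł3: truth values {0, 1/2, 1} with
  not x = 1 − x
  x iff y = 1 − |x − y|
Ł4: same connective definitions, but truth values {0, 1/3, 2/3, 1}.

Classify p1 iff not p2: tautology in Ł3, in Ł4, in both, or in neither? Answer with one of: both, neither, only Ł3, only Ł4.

In Ł3: at p1 = 0, p2 = 0 the value is 0 — not a tautology.
In Ł4: at p1 = 0, p2 = 0 the value is 0 — not a tautology.

neither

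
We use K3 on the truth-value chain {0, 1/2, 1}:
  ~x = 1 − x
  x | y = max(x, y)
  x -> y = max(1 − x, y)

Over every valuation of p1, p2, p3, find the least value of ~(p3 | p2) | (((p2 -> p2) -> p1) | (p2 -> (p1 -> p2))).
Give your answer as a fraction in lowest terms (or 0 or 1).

Take p1 = 1/2, p2 = 1/2, p3 = 0:
p3 | p2 = 0 | 1/2 = 1/2
~(p3 | p2) = ~1/2 = 1/2
p2 -> p2 = 1/2 -> 1/2 = 1/2
(p2 -> p2) -> p1 = 1/2 -> 1/2 = 1/2
p1 -> p2 = 1/2 -> 1/2 = 1/2
p2 -> (p1 -> p2) = 1/2 -> 1/2 = 1/2
((p2 -> p2) -> p1) | (p2 -> (p1 -> p2)) = 1/2 | 1/2 = 1/2
~(p3 | p2) | (((p2 -> p2) -> p1) | (p2 -> (p1 -> p2))) = 1/2 | 1/2 = 1/2
No assignment yields a value below 1/2, so this is the minimum.

1/2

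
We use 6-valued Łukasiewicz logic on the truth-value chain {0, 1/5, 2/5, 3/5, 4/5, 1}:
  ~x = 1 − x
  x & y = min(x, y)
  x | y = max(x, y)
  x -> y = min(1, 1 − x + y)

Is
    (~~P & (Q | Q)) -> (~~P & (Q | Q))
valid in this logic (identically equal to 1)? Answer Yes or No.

Yes

At P = 3/5, Q = 1, for instance:
~P = ~3/5 = 2/5
~~P = ~2/5 = 3/5
Q | Q = 1 | 1 = 1
~~P & (Q | Q) = 3/5 & 1 = 3/5
(~~P & (Q | Q)) -> (~~P & (Q | Q)) = 3/5 -> 3/5 = 1
and checking the remaining 35 assignments likewise gives ≥ 1 in every case.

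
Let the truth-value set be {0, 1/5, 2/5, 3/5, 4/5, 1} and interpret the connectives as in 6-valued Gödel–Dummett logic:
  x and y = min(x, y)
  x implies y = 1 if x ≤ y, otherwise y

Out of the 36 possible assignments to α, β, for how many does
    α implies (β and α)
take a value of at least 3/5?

24

value 1: 21 assignments (counts)
value 4/5: 1 assignment (counts)
value 3/5: 2 assignments (counts)
value 2/5: 3 assignments
value 1/5: 4 assignments
value 0: 5 assignments
So 24 of the 36 assignments meet the threshold.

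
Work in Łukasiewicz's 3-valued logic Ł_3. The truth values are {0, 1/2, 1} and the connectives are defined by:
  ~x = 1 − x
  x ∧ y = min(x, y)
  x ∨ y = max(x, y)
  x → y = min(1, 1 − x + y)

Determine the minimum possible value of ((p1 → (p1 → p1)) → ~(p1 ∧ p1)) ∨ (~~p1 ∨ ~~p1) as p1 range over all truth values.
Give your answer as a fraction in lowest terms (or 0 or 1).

1/2

Take p1 = 1/2:
p1 → p1 = 1/2 → 1/2 = 1
p1 → (p1 → p1) = 1/2 → 1 = 1
p1 ∧ p1 = 1/2 ∧ 1/2 = 1/2
~(p1 ∧ p1) = ~1/2 = 1/2
(p1 → (p1 → p1)) → ~(p1 ∧ p1) = 1 → 1/2 = 1/2
~p1 = ~1/2 = 1/2
~~p1 = ~1/2 = 1/2
~p1 = ~1/2 = 1/2
~~p1 = ~1/2 = 1/2
~~p1 ∨ ~~p1 = 1/2 ∨ 1/2 = 1/2
((p1 → (p1 → p1)) → ~(p1 ∧ p1)) ∨ (~~p1 ∨ ~~p1) = 1/2 ∨ 1/2 = 1/2
No assignment yields a value below 1/2, so this is the minimum.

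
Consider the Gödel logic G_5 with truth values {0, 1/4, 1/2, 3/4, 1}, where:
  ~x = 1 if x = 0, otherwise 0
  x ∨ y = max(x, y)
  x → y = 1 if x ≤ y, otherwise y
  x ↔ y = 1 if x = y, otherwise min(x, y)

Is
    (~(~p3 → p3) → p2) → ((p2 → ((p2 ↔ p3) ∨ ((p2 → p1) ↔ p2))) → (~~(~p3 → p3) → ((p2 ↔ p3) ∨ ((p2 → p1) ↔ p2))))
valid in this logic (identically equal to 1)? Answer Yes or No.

No

Counterexample: take p1 = 0, p2 = 0, p3 = 1/4.
~p3 = ~1/4 = 0
~p3 → p3 = 0 → 1/4 = 1
~(~p3 → p3) = ~1 = 0
~(~p3 → p3) → p2 = 0 → 0 = 1
p2 ↔ p3 = 0 ↔ 1/4 = 0
p2 → p1 = 0 → 0 = 1
(p2 → p1) ↔ p2 = 1 ↔ 0 = 0
(p2 ↔ p3) ∨ ((p2 → p1) ↔ p2) = 0 ∨ 0 = 0
p2 → ((p2 ↔ p3) ∨ ((p2 → p1) ↔ p2)) = 0 → 0 = 1
~p3 = ~1/4 = 0
~p3 → p3 = 0 → 1/4 = 1
~(~p3 → p3) = ~1 = 0
~~(~p3 → p3) = ~0 = 1
p2 ↔ p3 = 0 ↔ 1/4 = 0
p2 → p1 = 0 → 0 = 1
(p2 → p1) ↔ p2 = 1 ↔ 0 = 0
(p2 ↔ p3) ∨ ((p2 → p1) ↔ p2) = 0 ∨ 0 = 0
~~(~p3 → p3) → ((p2 ↔ p3) ∨ ((p2 → p1) ↔ p2)) = 1 → 0 = 0
(p2 → ((p2 ↔ p3) ∨ ((p2 → p1) ↔ p2))) → (~~(~p3 → p3) → ((p2 ↔ p3) ∨ ((p2 → p1) ↔ p2))) = 1 → 0 = 0
(~(~p3 → p3) → p2) → ((p2 → ((p2 ↔ p3) ∨ ((p2 → p1) ↔ p2))) → (~~(~p3 → p3) → ((p2 ↔ p3) ∨ ((p2 → p1) ↔ p2)))) = 1 → 0 = 0
This gives 0 ≠ 1.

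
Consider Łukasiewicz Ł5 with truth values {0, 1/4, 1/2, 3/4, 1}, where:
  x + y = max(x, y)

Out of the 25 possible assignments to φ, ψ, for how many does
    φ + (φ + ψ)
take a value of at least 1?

value 1: 9 assignments (counts)
value 3/4: 7 assignments
value 1/2: 5 assignments
value 1/4: 3 assignments
value 0: 1 assignment
So 9 of the 25 assignments meet the threshold.

9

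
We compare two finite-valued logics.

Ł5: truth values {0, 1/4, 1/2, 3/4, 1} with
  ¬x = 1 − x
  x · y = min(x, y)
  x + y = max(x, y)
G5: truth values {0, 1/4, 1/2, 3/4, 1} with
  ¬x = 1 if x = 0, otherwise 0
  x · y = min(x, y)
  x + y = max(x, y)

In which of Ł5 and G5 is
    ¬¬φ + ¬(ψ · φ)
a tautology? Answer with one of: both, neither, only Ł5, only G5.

only G5

In Ł5: at φ = 1/4, ψ = 1/4 the value is 3/4 — not a tautology.
In G5: every assignment gives 1 — tautology.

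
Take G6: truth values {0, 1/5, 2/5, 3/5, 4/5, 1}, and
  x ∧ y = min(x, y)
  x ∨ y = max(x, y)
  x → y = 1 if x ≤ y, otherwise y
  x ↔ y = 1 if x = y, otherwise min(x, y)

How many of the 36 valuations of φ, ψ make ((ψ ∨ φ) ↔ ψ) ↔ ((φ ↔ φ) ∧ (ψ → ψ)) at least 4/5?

value 1: 21 assignments (counts)
value 4/5: 1 assignment (counts)
value 3/5: 2 assignments
value 2/5: 3 assignments
value 1/5: 4 assignments
value 0: 5 assignments
So 22 of the 36 assignments meet the threshold.

22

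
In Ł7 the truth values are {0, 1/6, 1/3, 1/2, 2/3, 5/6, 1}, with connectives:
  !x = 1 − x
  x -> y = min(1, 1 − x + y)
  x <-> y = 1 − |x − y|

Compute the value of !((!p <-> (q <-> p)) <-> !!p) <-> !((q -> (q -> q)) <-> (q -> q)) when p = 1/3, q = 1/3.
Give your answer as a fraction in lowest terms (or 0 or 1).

!p = !1/3 = 2/3
q <-> p = 1/3 <-> 1/3 = 1
!p <-> (q <-> p) = 2/3 <-> 1 = 2/3
!p = !1/3 = 2/3
!!p = !2/3 = 1/3
(!p <-> (q <-> p)) <-> !!p = 2/3 <-> 1/3 = 2/3
!((!p <-> (q <-> p)) <-> !!p) = !2/3 = 1/3
q -> q = 1/3 -> 1/3 = 1
q -> (q -> q) = 1/3 -> 1 = 1
q -> q = 1/3 -> 1/3 = 1
(q -> (q -> q)) <-> (q -> q) = 1 <-> 1 = 1
!((q -> (q -> q)) <-> (q -> q)) = !1 = 0
!((!p <-> (q <-> p)) <-> !!p) <-> !((q -> (q -> q)) <-> (q -> q)) = 1/3 <-> 0 = 2/3

2/3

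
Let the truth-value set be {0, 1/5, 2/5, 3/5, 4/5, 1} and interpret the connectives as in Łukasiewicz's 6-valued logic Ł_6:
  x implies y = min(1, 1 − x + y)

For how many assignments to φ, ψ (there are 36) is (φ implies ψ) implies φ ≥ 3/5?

20

value 1: 12 assignments (counts)
value 4/5: 4 assignments (counts)
value 3/5: 4 assignments (counts)
value 2/5: 5 assignments
value 1/5: 5 assignments
value 0: 6 assignments
So 20 of the 36 assignments meet the threshold.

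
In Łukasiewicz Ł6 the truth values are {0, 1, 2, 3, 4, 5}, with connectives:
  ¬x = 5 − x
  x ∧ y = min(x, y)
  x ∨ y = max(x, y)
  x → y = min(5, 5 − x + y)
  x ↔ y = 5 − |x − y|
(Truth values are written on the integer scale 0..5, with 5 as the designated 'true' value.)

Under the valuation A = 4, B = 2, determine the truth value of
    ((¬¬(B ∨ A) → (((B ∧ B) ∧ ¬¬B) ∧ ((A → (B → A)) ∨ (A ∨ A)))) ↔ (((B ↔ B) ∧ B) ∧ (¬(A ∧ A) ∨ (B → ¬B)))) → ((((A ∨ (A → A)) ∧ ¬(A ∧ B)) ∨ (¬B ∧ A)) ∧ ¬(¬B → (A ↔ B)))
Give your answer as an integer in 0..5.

B ∨ A = 2 ∨ 4 = 4
¬(B ∨ A) = ¬4 = 1
¬¬(B ∨ A) = ¬1 = 4
B ∧ B = 2 ∧ 2 = 2
¬B = ¬2 = 3
¬¬B = ¬3 = 2
(B ∧ B) ∧ ¬¬B = 2 ∧ 2 = 2
B → A = 2 → 4 = 5
A → (B → A) = 4 → 5 = 5
A ∨ A = 4 ∨ 4 = 4
(A → (B → A)) ∨ (A ∨ A) = 5 ∨ 4 = 5
((B ∧ B) ∧ ¬¬B) ∧ ((A → (B → A)) ∨ (A ∨ A)) = 2 ∧ 5 = 2
¬¬(B ∨ A) → (((B ∧ B) ∧ ¬¬B) ∧ ((A → (B → A)) ∨ (A ∨ A))) = 4 → 2 = 3
B ↔ B = 2 ↔ 2 = 5
(B ↔ B) ∧ B = 5 ∧ 2 = 2
A ∧ A = 4 ∧ 4 = 4
¬(A ∧ A) = ¬4 = 1
¬B = ¬2 = 3
B → ¬B = 2 → 3 = 5
¬(A ∧ A) ∨ (B → ¬B) = 1 ∨ 5 = 5
((B ↔ B) ∧ B) ∧ (¬(A ∧ A) ∨ (B → ¬B)) = 2 ∧ 5 = 2
(¬¬(B ∨ A) → (((B ∧ B) ∧ ¬¬B) ∧ ((A → (B → A)) ∨ (A ∨ A)))) ↔ (((B ↔ B) ∧ B) ∧ (¬(A ∧ A) ∨ (B → ¬B))) = 3 ↔ 2 = 4
A → A = 4 → 4 = 5
A ∨ (A → A) = 4 ∨ 5 = 5
A ∧ B = 4 ∧ 2 = 2
¬(A ∧ B) = ¬2 = 3
(A ∨ (A → A)) ∧ ¬(A ∧ B) = 5 ∧ 3 = 3
¬B = ¬2 = 3
¬B ∧ A = 3 ∧ 4 = 3
((A ∨ (A → A)) ∧ ¬(A ∧ B)) ∨ (¬B ∧ A) = 3 ∨ 3 = 3
¬B = ¬2 = 3
A ↔ B = 4 ↔ 2 = 3
¬B → (A ↔ B) = 3 → 3 = 5
¬(¬B → (A ↔ B)) = ¬5 = 0
(((A ∨ (A → A)) ∧ ¬(A ∧ B)) ∨ (¬B ∧ A)) ∧ ¬(¬B → (A ↔ B)) = 3 ∧ 0 = 0
((¬¬(B ∨ A) → (((B ∧ B) ∧ ¬¬B) ∧ ((A → (B → A)) ∨ (A ∨ A)))) ↔ (((B ↔ B) ∧ B) ∧ (¬(A ∧ A) ∨ (B → ¬B)))) → ((((A ∨ (A → A)) ∧ ¬(A ∧ B)) ∨ (¬B ∧ A)) ∧ ¬(¬B → (A ↔ B))) = 4 → 0 = 1

1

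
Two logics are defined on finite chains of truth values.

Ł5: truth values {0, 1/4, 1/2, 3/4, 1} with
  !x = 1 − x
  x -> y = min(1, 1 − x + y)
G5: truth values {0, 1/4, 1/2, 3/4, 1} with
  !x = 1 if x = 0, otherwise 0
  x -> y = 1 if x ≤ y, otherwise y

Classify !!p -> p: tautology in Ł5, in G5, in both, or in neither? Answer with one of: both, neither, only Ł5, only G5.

only Ł5

In Ł5: every assignment gives 1 — tautology.
In G5: at p = 1/4 the value is 1/4 — not a tautology.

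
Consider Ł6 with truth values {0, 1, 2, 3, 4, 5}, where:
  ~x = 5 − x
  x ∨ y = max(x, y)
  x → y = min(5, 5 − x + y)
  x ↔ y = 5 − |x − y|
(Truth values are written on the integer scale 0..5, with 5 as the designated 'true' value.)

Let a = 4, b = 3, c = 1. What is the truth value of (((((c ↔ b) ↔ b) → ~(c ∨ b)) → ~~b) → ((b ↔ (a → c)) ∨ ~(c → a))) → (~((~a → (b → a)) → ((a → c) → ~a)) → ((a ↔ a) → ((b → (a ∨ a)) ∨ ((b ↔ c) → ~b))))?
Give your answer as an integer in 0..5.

c ↔ b = 1 ↔ 3 = 3
(c ↔ b) ↔ b = 3 ↔ 3 = 5
c ∨ b = 1 ∨ 3 = 3
~(c ∨ b) = ~3 = 2
((c ↔ b) ↔ b) → ~(c ∨ b) = 5 → 2 = 2
~b = ~3 = 2
~~b = ~2 = 3
(((c ↔ b) ↔ b) → ~(c ∨ b)) → ~~b = 2 → 3 = 5
a → c = 4 → 1 = 2
b ↔ (a → c) = 3 ↔ 2 = 4
c → a = 1 → 4 = 5
~(c → a) = ~5 = 0
(b ↔ (a → c)) ∨ ~(c → a) = 4 ∨ 0 = 4
((((c ↔ b) ↔ b) → ~(c ∨ b)) → ~~b) → ((b ↔ (a → c)) ∨ ~(c → a)) = 5 → 4 = 4
~a = ~4 = 1
b → a = 3 → 4 = 5
~a → (b → a) = 1 → 5 = 5
a → c = 4 → 1 = 2
~a = ~4 = 1
(a → c) → ~a = 2 → 1 = 4
(~a → (b → a)) → ((a → c) → ~a) = 5 → 4 = 4
~((~a → (b → a)) → ((a → c) → ~a)) = ~4 = 1
a ↔ a = 4 ↔ 4 = 5
a ∨ a = 4 ∨ 4 = 4
b → (a ∨ a) = 3 → 4 = 5
b ↔ c = 3 ↔ 1 = 3
~b = ~3 = 2
(b ↔ c) → ~b = 3 → 2 = 4
(b → (a ∨ a)) ∨ ((b ↔ c) → ~b) = 5 ∨ 4 = 5
(a ↔ a) → ((b → (a ∨ a)) ∨ ((b ↔ c) → ~b)) = 5 → 5 = 5
~((~a → (b → a)) → ((a → c) → ~a)) → ((a ↔ a) → ((b → (a ∨ a)) ∨ ((b ↔ c) → ~b))) = 1 → 5 = 5
(((((c ↔ b) ↔ b) → ~(c ∨ b)) → ~~b) → ((b ↔ (a → c)) ∨ ~(c → a))) → (~((~a → (b → a)) → ((a → c) → ~a)) → ((a ↔ a) → ((b → (a ∨ a)) ∨ ((b ↔ c) → ~b)))) = 4 → 5 = 5

5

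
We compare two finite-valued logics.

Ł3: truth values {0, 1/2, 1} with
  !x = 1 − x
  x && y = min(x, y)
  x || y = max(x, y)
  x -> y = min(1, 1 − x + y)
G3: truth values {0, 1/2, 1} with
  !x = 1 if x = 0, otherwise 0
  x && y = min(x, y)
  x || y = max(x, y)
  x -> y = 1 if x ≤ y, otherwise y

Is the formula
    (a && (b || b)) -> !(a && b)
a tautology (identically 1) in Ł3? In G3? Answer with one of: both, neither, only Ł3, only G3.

In Ł3: at a = 1, b = 1 the value is 0 — not a tautology.
In G3: at a = 1/2, b = 1/2 the value is 0 — not a tautology.

neither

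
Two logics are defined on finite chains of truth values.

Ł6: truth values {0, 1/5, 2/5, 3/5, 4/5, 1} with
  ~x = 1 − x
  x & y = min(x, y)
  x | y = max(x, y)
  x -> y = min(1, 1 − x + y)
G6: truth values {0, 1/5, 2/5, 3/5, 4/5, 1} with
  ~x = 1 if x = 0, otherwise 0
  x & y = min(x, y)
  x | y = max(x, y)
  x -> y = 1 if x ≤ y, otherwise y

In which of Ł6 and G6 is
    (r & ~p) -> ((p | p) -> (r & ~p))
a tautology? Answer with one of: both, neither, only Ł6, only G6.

both

In Ł6: every assignment gives 1 — tautology.
In G6: every assignment gives 1 — tautology.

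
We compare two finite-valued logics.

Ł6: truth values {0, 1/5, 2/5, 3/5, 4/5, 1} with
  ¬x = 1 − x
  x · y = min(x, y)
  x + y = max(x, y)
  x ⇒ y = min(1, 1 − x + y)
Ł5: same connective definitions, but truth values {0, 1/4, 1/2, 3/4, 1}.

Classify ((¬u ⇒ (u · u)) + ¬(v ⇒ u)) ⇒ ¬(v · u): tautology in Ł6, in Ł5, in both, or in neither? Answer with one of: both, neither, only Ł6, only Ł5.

In Ł6: at u = 2/5, v = 2/5 the value is 4/5 — not a tautology.
In Ł5: at u = 1/2, v = 1/4 the value is 3/4 — not a tautology.

neither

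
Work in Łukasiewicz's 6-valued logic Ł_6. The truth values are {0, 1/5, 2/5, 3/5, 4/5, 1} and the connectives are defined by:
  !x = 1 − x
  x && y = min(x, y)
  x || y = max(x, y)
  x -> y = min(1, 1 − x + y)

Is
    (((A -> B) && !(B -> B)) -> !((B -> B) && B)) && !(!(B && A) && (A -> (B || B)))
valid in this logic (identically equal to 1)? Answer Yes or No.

No

Counterexample: take A = 0, B = 0.
A -> B = 0 -> 0 = 1
B -> B = 0 -> 0 = 1
!(B -> B) = !1 = 0
(A -> B) && !(B -> B) = 1 && 0 = 0
B -> B = 0 -> 0 = 1
(B -> B) && B = 1 && 0 = 0
!((B -> B) && B) = !0 = 1
((A -> B) && !(B -> B)) -> !((B -> B) && B) = 0 -> 1 = 1
B && A = 0 && 0 = 0
!(B && A) = !0 = 1
B || B = 0 || 0 = 0
A -> (B || B) = 0 -> 0 = 1
!(B && A) && (A -> (B || B)) = 1 && 1 = 1
!(!(B && A) && (A -> (B || B))) = !1 = 0
(((A -> B) && !(B -> B)) -> !((B -> B) && B)) && !(!(B && A) && (A -> (B || B))) = 1 && 0 = 0
This gives 0 ≠ 1.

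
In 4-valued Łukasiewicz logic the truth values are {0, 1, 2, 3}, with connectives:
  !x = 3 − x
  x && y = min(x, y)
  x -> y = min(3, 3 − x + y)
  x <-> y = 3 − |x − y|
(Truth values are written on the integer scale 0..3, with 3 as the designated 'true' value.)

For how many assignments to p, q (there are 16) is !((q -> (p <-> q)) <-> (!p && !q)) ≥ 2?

9

p = 0, q = 0 ↦ 0  <
p = 0, q = 1 ↦ 1  <
p = 0, q = 2 ↦ 1  <
p = 0, q = 3 ↦ 0  <
p = 1, q = 0 ↦ 1  <
p = 1, q = 1 ↦ 1  <
p = 1, q = 2 ↦ 2  ≥
p = 1, q = 3 ↦ 1  <
p = 2, q = 0 ↦ 2  ≥
p = 2, q = 1 ↦ 2  ≥
p = 2, q = 2 ↦ 2  ≥
p = 2, q = 3 ↦ 2  ≥
p = 3, q = 0 ↦ 3  ≥
p = 3, q = 1 ↦ 3  ≥
p = 3, q = 2 ↦ 3  ≥
p = 3, q = 3 ↦ 3  ≥
So 9 of the 16 assignments meet the threshold.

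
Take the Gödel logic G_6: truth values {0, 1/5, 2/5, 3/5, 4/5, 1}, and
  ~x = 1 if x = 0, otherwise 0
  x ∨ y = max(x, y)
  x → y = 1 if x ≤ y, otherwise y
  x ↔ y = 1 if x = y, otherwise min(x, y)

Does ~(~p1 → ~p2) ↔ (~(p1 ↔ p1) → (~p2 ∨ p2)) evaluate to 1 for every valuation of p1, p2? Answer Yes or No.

No

Counterexample: take p1 = 0, p2 = 0.
~p1 = ~0 = 1
~p2 = ~0 = 1
~p1 → ~p2 = 1 → 1 = 1
~(~p1 → ~p2) = ~1 = 0
p1 ↔ p1 = 0 ↔ 0 = 1
~(p1 ↔ p1) = ~1 = 0
~p2 = ~0 = 1
~p2 ∨ p2 = 1 ∨ 0 = 1
~(p1 ↔ p1) → (~p2 ∨ p2) = 0 → 1 = 1
~(~p1 → ~p2) ↔ (~(p1 ↔ p1) → (~p2 ∨ p2)) = 0 ↔ 1 = 0
This gives 0 ≠ 1.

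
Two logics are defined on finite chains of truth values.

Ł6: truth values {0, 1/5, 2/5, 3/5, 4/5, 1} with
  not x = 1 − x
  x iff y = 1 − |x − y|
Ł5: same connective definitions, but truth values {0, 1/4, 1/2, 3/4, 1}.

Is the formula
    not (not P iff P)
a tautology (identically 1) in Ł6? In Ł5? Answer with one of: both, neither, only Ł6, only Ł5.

In Ł6: at P = 1/5 the value is 3/5 — not a tautology.
In Ł5: at P = 1/4 the value is 1/2 — not a tautology.

neither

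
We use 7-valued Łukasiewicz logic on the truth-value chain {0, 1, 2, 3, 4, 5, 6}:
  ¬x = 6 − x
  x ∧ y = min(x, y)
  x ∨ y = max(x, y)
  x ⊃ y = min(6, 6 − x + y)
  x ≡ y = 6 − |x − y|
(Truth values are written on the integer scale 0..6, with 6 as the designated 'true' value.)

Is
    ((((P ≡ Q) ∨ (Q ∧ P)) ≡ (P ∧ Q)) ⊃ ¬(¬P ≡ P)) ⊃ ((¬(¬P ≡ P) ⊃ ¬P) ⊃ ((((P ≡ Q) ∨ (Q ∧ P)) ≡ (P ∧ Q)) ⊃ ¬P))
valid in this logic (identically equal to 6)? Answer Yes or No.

At P = 2, Q = 3, for instance:
P ≡ Q = 2 ≡ 3 = 5
Q ∧ P = 3 ∧ 2 = 2
(P ≡ Q) ∨ (Q ∧ P) = 5 ∨ 2 = 5
P ∧ Q = 2 ∧ 3 = 2
((P ≡ Q) ∨ (Q ∧ P)) ≡ (P ∧ Q) = 5 ≡ 2 = 3
¬P = ¬2 = 4
¬P ≡ P = 4 ≡ 2 = 4
¬(¬P ≡ P) = ¬4 = 2
(((P ≡ Q) ∨ (Q ∧ P)) ≡ (P ∧ Q)) ⊃ ¬(¬P ≡ P) = 3 ⊃ 2 = 5
¬P = ¬2 = 4
¬(¬P ≡ P) ⊃ ¬P = 2 ⊃ 4 = 6
(((P ≡ Q) ∨ (Q ∧ P)) ≡ (P ∧ Q)) ⊃ ¬P = 3 ⊃ 4 = 6
(¬(¬P ≡ P) ⊃ ¬P) ⊃ ((((P ≡ Q) ∨ (Q ∧ P)) ≡ (P ∧ Q)) ⊃ ¬P) = 6 ⊃ 6 = 6
((((P ≡ Q) ∨ (Q ∧ P)) ≡ (P ∧ Q)) ⊃ ¬(¬P ≡ P)) ⊃ ((¬(¬P ≡ P) ⊃ ¬P) ⊃ ((((P ≡ Q) ∨ (Q ∧ P)) ≡ (P ∧ Q)) ⊃ ¬P)) = 5 ⊃ 6 = 6
and checking the remaining 48 assignments likewise gives ≥ 6 in every case.

Yes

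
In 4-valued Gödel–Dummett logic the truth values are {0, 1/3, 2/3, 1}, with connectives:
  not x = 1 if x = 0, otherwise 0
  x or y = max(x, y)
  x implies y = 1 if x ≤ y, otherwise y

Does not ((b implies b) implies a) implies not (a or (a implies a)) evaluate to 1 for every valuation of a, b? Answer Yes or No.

Counterexample: take a = 0, b = 0.
b implies b = 0 implies 0 = 1
(b implies b) implies a = 1 implies 0 = 0
not ((b implies b) implies a) = not 0 = 1
a implies a = 0 implies 0 = 1
a or (a implies a) = 0 or 1 = 1
not (a or (a implies a)) = not 1 = 0
not ((b implies b) implies a) implies not (a or (a implies a)) = 1 implies 0 = 0
This gives 0 ≠ 1.

No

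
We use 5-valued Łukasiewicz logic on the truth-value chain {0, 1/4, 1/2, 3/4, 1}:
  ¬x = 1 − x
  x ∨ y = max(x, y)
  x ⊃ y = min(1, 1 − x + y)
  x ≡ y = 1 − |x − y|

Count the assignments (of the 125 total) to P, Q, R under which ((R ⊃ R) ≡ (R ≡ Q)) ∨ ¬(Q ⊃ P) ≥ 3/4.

73

value 1: 29 assignments (counts)
value 3/4: 44 assignments (counts)
value 1/2: 30 assignments
value 1/4: 16 assignments
value 0: 6 assignments
So 73 of the 125 assignments meet the threshold.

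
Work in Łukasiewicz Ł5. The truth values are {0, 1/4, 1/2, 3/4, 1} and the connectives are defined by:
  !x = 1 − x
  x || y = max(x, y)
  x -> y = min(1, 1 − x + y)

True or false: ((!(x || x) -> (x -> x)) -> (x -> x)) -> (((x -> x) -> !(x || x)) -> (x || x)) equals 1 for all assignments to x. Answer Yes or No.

Counterexample: take x = 0.
x || x = 0 || 0 = 0
!(x || x) = !0 = 1
x -> x = 0 -> 0 = 1
!(x || x) -> (x -> x) = 1 -> 1 = 1
x -> x = 0 -> 0 = 1
(!(x || x) -> (x -> x)) -> (x -> x) = 1 -> 1 = 1
x -> x = 0 -> 0 = 1
x || x = 0 || 0 = 0
!(x || x) = !0 = 1
(x -> x) -> !(x || x) = 1 -> 1 = 1
x || x = 0 || 0 = 0
((x -> x) -> !(x || x)) -> (x || x) = 1 -> 0 = 0
((!(x || x) -> (x -> x)) -> (x -> x)) -> (((x -> x) -> !(x || x)) -> (x || x)) = 1 -> 0 = 0
This gives 0 ≠ 1.

No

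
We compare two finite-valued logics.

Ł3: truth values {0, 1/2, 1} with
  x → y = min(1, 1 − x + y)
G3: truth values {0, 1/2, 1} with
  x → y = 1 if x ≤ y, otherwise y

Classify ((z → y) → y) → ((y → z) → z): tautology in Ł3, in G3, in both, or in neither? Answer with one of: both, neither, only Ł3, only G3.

only Ł3

In Ł3: every assignment gives 1 — tautology.
In G3: at y = 0, z = 1/2 the value is 1/2 — not a tautology.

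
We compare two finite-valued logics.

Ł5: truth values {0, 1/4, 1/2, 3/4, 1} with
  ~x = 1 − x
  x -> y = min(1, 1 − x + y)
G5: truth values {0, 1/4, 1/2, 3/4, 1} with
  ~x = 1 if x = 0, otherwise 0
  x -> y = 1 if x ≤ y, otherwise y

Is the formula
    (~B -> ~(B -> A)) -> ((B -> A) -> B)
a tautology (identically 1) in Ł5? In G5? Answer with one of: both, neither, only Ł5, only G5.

only Ł5

In Ł5: every assignment gives 1 — tautology.
In G5: at A = 1/4, B = 1/4 the value is 1/4 — not a tautology.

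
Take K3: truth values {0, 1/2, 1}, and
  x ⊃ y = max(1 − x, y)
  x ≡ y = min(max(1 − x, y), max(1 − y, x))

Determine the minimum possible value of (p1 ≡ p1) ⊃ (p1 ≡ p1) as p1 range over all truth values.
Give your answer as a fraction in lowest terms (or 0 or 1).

Take p1 = 1/2:
p1 ≡ p1 = 1/2 ≡ 1/2 = 1/2
p1 ≡ p1 = 1/2 ≡ 1/2 = 1/2
(p1 ≡ p1) ⊃ (p1 ≡ p1) = 1/2 ⊃ 1/2 = 1/2
No assignment yields a value below 1/2, so this is the minimum.

1/2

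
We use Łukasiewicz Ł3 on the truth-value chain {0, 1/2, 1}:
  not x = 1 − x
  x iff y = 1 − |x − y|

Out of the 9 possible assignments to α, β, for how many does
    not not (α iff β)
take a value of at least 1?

3

α = 0, β = 0 ↦ 1  ≥
α = 0, β = 1/2 ↦ 1/2  <
α = 0, β = 1 ↦ 0  <
α = 1/2, β = 0 ↦ 1/2  <
α = 1/2, β = 1/2 ↦ 1  ≥
α = 1/2, β = 1 ↦ 1/2  <
α = 1, β = 0 ↦ 0  <
α = 1, β = 1/2 ↦ 1/2  <
α = 1, β = 1 ↦ 1  ≥
So 3 of the 9 assignments meet the threshold.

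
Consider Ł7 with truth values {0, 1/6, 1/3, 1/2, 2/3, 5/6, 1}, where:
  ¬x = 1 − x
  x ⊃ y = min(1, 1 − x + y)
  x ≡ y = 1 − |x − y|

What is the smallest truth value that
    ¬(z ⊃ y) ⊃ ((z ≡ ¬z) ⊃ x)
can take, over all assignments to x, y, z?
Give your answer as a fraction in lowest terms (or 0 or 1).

1/2

Take x = 0, y = 0, z = 1/2:
z ⊃ y = 1/2 ⊃ 0 = 1/2
¬(z ⊃ y) = ¬1/2 = 1/2
¬z = ¬1/2 = 1/2
z ≡ ¬z = 1/2 ≡ 1/2 = 1
(z ≡ ¬z) ⊃ x = 1 ⊃ 0 = 0
¬(z ⊃ y) ⊃ ((z ≡ ¬z) ⊃ x) = 1/2 ⊃ 0 = 1/2
No assignment yields a value below 1/2, so this is the minimum.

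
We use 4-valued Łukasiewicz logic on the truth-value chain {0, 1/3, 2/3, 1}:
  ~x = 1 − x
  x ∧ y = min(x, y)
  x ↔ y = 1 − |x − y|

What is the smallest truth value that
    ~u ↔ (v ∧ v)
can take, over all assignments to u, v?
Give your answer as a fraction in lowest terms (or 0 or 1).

Take u = 0, v = 0:
~u = ~0 = 1
v ∧ v = 0 ∧ 0 = 0
~u ↔ (v ∧ v) = 1 ↔ 0 = 0
No assignment yields a value below 0, so this is the minimum.

0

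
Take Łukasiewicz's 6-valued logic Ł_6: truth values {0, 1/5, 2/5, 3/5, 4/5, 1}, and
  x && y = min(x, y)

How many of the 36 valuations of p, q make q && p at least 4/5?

4

value 1: 1 assignment (counts)
value 4/5: 3 assignments (counts)
value 3/5: 5 assignments
value 2/5: 7 assignments
value 1/5: 9 assignments
value 0: 11 assignments
So 4 of the 36 assignments meet the threshold.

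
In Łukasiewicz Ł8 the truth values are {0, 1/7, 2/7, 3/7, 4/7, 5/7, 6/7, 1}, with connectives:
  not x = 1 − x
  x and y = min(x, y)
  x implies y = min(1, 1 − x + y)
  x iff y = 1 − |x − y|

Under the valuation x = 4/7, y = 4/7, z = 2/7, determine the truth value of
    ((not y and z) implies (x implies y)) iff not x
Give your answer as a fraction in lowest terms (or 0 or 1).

not y = not 4/7 = 3/7
not y and z = 3/7 and 2/7 = 2/7
x implies y = 4/7 implies 4/7 = 1
(not y and z) implies (x implies y) = 2/7 implies 1 = 1
not x = not 4/7 = 3/7
((not y and z) implies (x implies y)) iff not x = 1 iff 3/7 = 3/7

3/7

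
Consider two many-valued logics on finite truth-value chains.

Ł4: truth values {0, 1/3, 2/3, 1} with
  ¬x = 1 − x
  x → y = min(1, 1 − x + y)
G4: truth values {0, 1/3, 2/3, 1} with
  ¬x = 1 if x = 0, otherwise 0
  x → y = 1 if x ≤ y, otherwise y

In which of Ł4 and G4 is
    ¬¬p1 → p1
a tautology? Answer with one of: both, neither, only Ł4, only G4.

In Ł4: every assignment gives 1 — tautology.
In G4: at p1 = 1/3 the value is 1/3 — not a tautology.

only Ł4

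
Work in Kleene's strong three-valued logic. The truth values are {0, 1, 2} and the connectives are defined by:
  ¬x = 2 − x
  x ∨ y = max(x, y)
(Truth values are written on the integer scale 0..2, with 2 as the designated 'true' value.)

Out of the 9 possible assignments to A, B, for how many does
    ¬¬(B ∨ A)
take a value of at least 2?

A = 0, B = 0 ↦ 0  <
A = 0, B = 1 ↦ 1  <
A = 0, B = 2 ↦ 2  ≥
A = 1, B = 0 ↦ 1  <
A = 1, B = 1 ↦ 1  <
A = 1, B = 2 ↦ 2  ≥
A = 2, B = 0 ↦ 2  ≥
A = 2, B = 1 ↦ 2  ≥
A = 2, B = 2 ↦ 2  ≥
So 5 of the 9 assignments meet the threshold.

5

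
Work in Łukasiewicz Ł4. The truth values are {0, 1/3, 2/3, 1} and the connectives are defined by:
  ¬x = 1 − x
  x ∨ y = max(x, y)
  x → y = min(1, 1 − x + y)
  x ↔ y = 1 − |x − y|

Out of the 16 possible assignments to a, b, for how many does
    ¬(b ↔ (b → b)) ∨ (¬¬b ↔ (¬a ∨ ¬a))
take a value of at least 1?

7

a = 0, b = 0 ↦ 1  ≥
a = 0, b = 1/3 ↦ 2/3  <
a = 0, b = 2/3 ↦ 2/3  <
a = 0, b = 1 ↦ 1  ≥
a = 1/3, b = 0 ↦ 1  ≥
a = 1/3, b = 1/3 ↦ 2/3  <
a = 1/3, b = 2/3 ↦ 1  ≥
a = 1/3, b = 1 ↦ 2/3  <
a = 2/3, b = 0 ↦ 1  ≥
a = 2/3, b = 1/3 ↦ 1  ≥
a = 2/3, b = 2/3 ↦ 2/3  <
a = 2/3, b = 1 ↦ 1/3  <
a = 1, b = 0 ↦ 1  ≥
a = 1, b = 1/3 ↦ 2/3  <
a = 1, b = 2/3 ↦ 1/3  <
a = 1, b = 1 ↦ 0  <
So 7 of the 16 assignments meet the threshold.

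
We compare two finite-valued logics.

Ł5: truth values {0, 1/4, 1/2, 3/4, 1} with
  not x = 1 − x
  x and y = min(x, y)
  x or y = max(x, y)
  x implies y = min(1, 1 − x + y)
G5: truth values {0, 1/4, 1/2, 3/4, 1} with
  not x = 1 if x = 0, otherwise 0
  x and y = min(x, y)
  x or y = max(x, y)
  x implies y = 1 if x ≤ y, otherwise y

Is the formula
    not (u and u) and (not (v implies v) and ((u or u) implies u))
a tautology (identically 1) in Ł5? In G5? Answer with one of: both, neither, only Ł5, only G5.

neither

In Ł5: at u = 0, v = 0 the value is 0 — not a tautology.
In G5: at u = 0, v = 0 the value is 0 — not a tautology.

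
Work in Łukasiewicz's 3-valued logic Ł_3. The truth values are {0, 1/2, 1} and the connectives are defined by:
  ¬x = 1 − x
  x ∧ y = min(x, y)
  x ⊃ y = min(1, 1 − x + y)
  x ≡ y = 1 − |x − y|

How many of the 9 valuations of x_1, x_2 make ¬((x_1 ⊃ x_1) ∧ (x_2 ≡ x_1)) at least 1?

x_1 = 0, x_2 = 0 ↦ 0  <
x_1 = 0, x_2 = 1/2 ↦ 1/2  <
x_1 = 0, x_2 = 1 ↦ 1  ≥
x_1 = 1/2, x_2 = 0 ↦ 1/2  <
x_1 = 1/2, x_2 = 1/2 ↦ 0  <
x_1 = 1/2, x_2 = 1 ↦ 1/2  <
x_1 = 1, x_2 = 0 ↦ 1  ≥
x_1 = 1, x_2 = 1/2 ↦ 1/2  <
x_1 = 1, x_2 = 1 ↦ 0  <
So 2 of the 9 assignments meet the threshold.

2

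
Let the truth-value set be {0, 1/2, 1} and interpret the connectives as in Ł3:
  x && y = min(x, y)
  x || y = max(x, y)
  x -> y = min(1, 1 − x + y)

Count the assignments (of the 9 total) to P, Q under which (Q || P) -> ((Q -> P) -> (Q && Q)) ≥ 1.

P = 0, Q = 0 ↦ 1  ≥
P = 0, Q = 1/2 ↦ 1  ≥
P = 0, Q = 1 ↦ 1  ≥
P = 1/2, Q = 0 ↦ 1/2  <
P = 1/2, Q = 1/2 ↦ 1  ≥
P = 1/2, Q = 1 ↦ 1  ≥
P = 1, Q = 0 ↦ 0  <
P = 1, Q = 1/2 ↦ 1/2  <
P = 1, Q = 1 ↦ 1  ≥
So 6 of the 9 assignments meet the threshold.

6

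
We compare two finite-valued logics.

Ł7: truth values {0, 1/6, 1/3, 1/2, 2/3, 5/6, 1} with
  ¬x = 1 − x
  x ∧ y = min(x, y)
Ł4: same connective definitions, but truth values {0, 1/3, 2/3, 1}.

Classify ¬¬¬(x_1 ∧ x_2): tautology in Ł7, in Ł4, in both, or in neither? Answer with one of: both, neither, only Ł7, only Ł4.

neither

In Ł7: at x_1 = 1/6, x_2 = 1/6 the value is 5/6 — not a tautology.
In Ł4: at x_1 = 1/3, x_2 = 1/3 the value is 2/3 — not a tautology.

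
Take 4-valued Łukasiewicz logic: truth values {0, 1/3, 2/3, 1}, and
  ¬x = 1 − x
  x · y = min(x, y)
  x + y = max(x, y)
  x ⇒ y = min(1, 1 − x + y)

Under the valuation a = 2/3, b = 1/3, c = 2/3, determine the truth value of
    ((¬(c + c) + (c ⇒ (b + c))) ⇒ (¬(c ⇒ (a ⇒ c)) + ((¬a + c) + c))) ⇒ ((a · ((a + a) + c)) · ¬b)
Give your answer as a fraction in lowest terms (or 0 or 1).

1

c + c = 2/3 + 2/3 = 2/3
¬(c + c) = ¬2/3 = 1/3
b + c = 1/3 + 2/3 = 2/3
c ⇒ (b + c) = 2/3 ⇒ 2/3 = 1
¬(c + c) + (c ⇒ (b + c)) = 1/3 + 1 = 1
a ⇒ c = 2/3 ⇒ 2/3 = 1
c ⇒ (a ⇒ c) = 2/3 ⇒ 1 = 1
¬(c ⇒ (a ⇒ c)) = ¬1 = 0
¬a = ¬2/3 = 1/3
¬a + c = 1/3 + 2/3 = 2/3
(¬a + c) + c = 2/3 + 2/3 = 2/3
¬(c ⇒ (a ⇒ c)) + ((¬a + c) + c) = 0 + 2/3 = 2/3
(¬(c + c) + (c ⇒ (b + c))) ⇒ (¬(c ⇒ (a ⇒ c)) + ((¬a + c) + c)) = 1 ⇒ 2/3 = 2/3
a + a = 2/3 + 2/3 = 2/3
(a + a) + c = 2/3 + 2/3 = 2/3
a · ((a + a) + c) = 2/3 · 2/3 = 2/3
¬b = ¬1/3 = 2/3
(a · ((a + a) + c)) · ¬b = 2/3 · 2/3 = 2/3
((¬(c + c) + (c ⇒ (b + c))) ⇒ (¬(c ⇒ (a ⇒ c)) + ((¬a + c) + c))) ⇒ ((a · ((a + a) + c)) · ¬b) = 2/3 ⇒ 2/3 = 1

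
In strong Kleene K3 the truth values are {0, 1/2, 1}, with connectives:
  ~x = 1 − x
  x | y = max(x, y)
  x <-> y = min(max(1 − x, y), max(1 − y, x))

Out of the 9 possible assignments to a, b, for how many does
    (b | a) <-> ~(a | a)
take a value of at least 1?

1

a = 0, b = 0 ↦ 0  <
a = 0, b = 1/2 ↦ 1/2  <
a = 0, b = 1 ↦ 1  ≥
a = 1/2, b = 0 ↦ 1/2  <
a = 1/2, b = 1/2 ↦ 1/2  <
a = 1/2, b = 1 ↦ 1/2  <
a = 1, b = 0 ↦ 0  <
a = 1, b = 1/2 ↦ 0  <
a = 1, b = 1 ↦ 0  <
So 1 of the 9 assignments meets the threshold.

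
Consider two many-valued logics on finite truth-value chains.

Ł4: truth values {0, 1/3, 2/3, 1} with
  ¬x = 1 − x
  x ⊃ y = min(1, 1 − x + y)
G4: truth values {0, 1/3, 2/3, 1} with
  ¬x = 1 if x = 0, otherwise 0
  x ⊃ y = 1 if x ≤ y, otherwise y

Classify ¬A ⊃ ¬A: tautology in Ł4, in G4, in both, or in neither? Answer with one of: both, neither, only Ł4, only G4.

In Ł4: every assignment gives 1 — tautology.
In G4: every assignment gives 1 — tautology.

both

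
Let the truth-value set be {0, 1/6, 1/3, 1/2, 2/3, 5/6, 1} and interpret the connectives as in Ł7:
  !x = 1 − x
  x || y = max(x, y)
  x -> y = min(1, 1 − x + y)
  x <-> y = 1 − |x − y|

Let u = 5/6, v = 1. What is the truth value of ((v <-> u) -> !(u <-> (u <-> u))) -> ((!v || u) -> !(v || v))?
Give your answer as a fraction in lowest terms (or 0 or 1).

v <-> u = 1 <-> 5/6 = 5/6
u <-> u = 5/6 <-> 5/6 = 1
u <-> (u <-> u) = 5/6 <-> 1 = 5/6
!(u <-> (u <-> u)) = !5/6 = 1/6
(v <-> u) -> !(u <-> (u <-> u)) = 5/6 -> 1/6 = 1/3
!v = !1 = 0
!v || u = 0 || 5/6 = 5/6
v || v = 1 || 1 = 1
!(v || v) = !1 = 0
(!v || u) -> !(v || v) = 5/6 -> 0 = 1/6
((v <-> u) -> !(u <-> (u <-> u))) -> ((!v || u) -> !(v || v)) = 1/3 -> 1/6 = 5/6

5/6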